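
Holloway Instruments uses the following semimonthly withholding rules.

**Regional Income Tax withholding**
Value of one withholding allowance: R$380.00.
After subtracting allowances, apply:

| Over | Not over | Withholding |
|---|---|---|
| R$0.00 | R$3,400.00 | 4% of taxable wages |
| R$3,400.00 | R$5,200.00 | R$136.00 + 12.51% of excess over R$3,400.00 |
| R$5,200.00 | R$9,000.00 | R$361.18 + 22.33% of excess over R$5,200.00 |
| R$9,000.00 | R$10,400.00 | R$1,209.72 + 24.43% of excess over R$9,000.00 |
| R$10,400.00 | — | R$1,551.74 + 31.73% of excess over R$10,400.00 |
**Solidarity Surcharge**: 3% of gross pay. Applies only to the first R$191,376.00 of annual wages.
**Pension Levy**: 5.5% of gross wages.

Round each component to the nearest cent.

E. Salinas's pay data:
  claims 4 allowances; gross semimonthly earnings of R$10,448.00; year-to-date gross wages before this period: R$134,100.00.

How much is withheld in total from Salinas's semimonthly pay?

R$2,081.72

Regional Income Tax: taxable = R$10,448.00 − 4×R$380.00 = R$8,928.00
  R$361.18 + 22.33% × (R$8,928.00 − R$5,200.00) = R$361.18 + 22.33% × R$3,728.00 = R$1,193.64
Solidarity Surcharge: 3% × R$10,448.00 = R$313.44
Pension Levy: 5.5% × R$10,448.00 = R$574.64
Total: R$1,193.64 + R$313.44 + R$574.64 = R$2,081.72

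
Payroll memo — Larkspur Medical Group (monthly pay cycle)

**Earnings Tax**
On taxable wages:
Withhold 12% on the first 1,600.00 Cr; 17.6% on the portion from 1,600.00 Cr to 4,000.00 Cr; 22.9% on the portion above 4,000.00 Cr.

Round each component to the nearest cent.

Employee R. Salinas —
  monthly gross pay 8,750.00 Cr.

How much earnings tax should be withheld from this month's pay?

1,702.15 Cr

Earnings Tax: taxable = 8,750.00 Cr
  614.40 Cr + 22.9% × (8,750.00 Cr − 4,000.00 Cr) = 614.40 Cr + 22.9% × 4,750.00 Cr = 1,702.15 Cr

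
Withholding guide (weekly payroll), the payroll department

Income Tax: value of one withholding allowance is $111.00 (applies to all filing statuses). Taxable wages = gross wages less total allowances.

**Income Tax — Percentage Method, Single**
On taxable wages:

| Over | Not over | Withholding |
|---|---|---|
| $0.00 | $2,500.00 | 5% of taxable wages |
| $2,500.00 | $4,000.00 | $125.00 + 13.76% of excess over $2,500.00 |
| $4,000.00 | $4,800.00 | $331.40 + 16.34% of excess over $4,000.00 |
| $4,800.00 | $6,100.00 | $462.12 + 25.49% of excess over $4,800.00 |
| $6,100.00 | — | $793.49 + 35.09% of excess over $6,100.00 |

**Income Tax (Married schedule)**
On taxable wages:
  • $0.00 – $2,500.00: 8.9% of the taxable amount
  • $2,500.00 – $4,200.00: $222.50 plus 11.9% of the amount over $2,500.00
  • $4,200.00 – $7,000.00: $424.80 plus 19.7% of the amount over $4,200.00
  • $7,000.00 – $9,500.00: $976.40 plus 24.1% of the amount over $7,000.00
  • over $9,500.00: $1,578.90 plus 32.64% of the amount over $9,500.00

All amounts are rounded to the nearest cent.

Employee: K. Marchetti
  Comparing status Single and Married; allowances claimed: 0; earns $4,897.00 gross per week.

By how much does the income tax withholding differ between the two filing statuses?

Income Tax (Single): taxable = $4,897.00
  $462.12 + 25.49% × ($4,897.00 − $4,800.00) = $462.12 + 25.49% × $97.00 = $486.85
Income Tax (Married): taxable = $4,897.00
  $424.80 + 19.7% × ($4,897.00 − $4,200.00) = $424.80 + 19.7% × $697.00 = $562.11
Difference: |$486.85 − $562.11| = $75.26 (higher under Married)

$75.26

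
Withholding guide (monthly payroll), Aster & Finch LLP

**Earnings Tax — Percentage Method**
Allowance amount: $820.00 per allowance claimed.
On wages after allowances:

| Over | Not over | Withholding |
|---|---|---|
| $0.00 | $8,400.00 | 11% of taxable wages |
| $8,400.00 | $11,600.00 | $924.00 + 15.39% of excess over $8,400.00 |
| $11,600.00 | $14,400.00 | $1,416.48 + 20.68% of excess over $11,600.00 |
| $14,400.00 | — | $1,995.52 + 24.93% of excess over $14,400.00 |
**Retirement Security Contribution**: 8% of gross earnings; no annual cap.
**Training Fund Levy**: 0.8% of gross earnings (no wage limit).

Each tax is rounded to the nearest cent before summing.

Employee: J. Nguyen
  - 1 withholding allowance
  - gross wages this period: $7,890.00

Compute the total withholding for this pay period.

$1,472.02

Earnings Tax: taxable = $7,890.00 − 1×$820.00 = $7,070.00
  11% × $7,070.00 = $777.70
Retirement Security Contribution: 8% × $7,890.00 = $631.20
Training Fund Levy: 0.8% × $7,890.00 = $63.12
Total: $777.70 + $631.20 + $63.12 = $1,472.02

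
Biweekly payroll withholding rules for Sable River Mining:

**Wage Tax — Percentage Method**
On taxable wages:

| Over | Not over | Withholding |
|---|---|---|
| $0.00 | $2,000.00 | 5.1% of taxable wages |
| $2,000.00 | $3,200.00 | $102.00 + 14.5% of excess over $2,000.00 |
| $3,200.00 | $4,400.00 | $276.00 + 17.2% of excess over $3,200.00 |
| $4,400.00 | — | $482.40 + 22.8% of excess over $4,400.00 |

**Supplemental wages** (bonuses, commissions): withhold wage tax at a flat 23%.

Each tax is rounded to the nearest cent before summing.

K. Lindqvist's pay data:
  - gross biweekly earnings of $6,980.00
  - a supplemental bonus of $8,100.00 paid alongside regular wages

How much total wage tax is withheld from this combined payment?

$2,933.64

Wage Tax: taxable = $6,980.00
  $482.40 + 22.8% × ($6,980.00 − $4,400.00) = $482.40 + 22.8% × $2,580.00 = $1,070.64
Supplemental (23% flat on bonus): 23% × $8,100.00 = $1,863.00
Total wage tax: $1,070.64 + $1,863.00 = $2,933.64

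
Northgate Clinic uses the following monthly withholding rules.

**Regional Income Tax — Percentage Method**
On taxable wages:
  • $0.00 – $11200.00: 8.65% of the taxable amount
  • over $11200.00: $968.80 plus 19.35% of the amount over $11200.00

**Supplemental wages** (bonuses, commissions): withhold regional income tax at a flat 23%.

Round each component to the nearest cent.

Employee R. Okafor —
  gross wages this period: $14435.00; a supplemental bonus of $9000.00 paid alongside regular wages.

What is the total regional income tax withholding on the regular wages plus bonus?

$3664.77

Regional Income Tax: taxable = $14435.00
  $968.80 + 19.35% × ($14435.00 − $11200.00) = $968.80 + 19.35% × $3235.00 = $1594.77
Supplemental (23% flat on bonus): 23% × $9000.00 = $2070.00
Total regional income tax: $1594.77 + $2070.00 = $3664.77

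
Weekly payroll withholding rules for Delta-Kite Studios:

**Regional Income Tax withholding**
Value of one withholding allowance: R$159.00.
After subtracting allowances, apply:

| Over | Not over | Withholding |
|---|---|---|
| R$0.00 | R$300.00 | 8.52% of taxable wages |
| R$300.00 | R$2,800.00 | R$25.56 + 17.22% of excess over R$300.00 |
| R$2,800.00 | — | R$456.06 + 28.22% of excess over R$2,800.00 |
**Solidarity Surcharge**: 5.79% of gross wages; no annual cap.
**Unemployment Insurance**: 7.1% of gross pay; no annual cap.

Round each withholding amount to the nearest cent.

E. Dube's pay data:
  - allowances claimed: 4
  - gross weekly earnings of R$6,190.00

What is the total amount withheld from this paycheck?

Regional Income Tax: taxable = R$6,190.00 − 4×R$159.00 = R$5,554.00
  R$456.06 + 28.22% × (R$5,554.00 − R$2,800.00) = R$456.06 + 28.22% × R$2,754.00 = R$1,233.24
Solidarity Surcharge: 5.79% × R$6,190.00 = R$358.40
Unemployment Insurance: 7.1% × R$6,190.00 = R$439.49
Total: R$1,233.24 + R$358.40 + R$439.49 = R$2,031.13

R$2,031.13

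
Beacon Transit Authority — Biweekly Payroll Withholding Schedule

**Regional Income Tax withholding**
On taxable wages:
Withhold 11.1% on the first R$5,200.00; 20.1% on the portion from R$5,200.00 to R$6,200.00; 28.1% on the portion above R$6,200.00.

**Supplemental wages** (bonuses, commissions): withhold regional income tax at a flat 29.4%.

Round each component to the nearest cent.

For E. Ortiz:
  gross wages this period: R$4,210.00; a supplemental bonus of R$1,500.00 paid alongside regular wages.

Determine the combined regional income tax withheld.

R$908.31

Regional Income Tax: taxable = R$4,210.00
  11.1% × R$4,210.00 = R$467.31
Supplemental (29.4% flat on bonus): 29.4% × R$1,500.00 = R$441.00
Total regional income tax: R$467.31 + R$441.00 = R$908.31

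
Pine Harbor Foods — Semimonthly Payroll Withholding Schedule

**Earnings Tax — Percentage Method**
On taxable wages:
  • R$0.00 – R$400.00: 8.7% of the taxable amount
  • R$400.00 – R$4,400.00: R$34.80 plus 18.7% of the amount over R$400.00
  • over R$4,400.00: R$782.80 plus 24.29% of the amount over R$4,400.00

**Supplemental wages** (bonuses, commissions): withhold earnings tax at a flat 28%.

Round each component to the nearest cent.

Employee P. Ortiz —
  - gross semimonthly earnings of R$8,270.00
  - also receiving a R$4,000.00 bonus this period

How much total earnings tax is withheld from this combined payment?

R$2,842.82

Earnings Tax: taxable = R$8,270.00
  R$782.80 + 24.29% × (R$8,270.00 − R$4,400.00) = R$782.80 + 24.29% × R$3,870.00 = R$1,722.82
Supplemental (28% flat on bonus): 28% × R$4,000.00 = R$1,120.00
Total earnings tax: R$1,722.82 + R$1,120.00 = R$2,842.82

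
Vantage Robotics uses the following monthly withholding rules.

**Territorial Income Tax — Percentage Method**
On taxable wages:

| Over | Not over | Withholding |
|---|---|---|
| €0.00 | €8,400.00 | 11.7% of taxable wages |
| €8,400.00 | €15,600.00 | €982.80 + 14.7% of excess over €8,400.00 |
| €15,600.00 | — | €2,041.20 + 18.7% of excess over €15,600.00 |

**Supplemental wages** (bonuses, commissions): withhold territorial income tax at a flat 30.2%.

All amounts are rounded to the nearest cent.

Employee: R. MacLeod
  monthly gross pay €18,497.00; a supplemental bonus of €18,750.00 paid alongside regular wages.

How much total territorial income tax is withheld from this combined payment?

€8,245.44

Territorial Income Tax: taxable = €18,497.00
  €2,041.20 + 18.7% × (€18,497.00 − €15,600.00) = €2,041.20 + 18.7% × €2,897.00 = €2,582.94
Supplemental (30.2% flat on bonus): 30.2% × €18,750.00 = €5,662.50
Total territorial income tax: €2,582.94 + €5,662.50 = €8,245.44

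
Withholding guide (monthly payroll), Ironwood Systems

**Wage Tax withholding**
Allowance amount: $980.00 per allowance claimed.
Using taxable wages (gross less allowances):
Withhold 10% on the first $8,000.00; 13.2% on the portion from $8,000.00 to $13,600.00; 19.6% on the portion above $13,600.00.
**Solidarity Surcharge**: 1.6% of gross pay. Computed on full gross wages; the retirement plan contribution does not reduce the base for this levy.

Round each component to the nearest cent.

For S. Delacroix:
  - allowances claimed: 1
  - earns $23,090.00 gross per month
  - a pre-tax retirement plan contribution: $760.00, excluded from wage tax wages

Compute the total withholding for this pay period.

$3,427.64

Wage Tax: taxable = $23,090.00 − $760.00 − 1×$980.00 = $21,350.00
  $1,539.20 + 19.6% × ($21,350.00 − $13,600.00) = $1,539.20 + 19.6% × $7,750.00 = $3,058.20
Solidarity Surcharge: 1.6% × $23,090.00 = $369.44
Total: $3,058.20 + $369.44 = $3,427.64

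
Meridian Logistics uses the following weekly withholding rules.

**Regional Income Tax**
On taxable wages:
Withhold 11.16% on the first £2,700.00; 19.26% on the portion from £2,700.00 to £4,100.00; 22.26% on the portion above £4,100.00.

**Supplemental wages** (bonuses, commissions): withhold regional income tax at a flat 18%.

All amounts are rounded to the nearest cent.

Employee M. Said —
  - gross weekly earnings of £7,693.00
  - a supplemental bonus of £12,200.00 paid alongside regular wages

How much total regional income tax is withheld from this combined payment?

Regional Income Tax: taxable = £7,693.00
  £570.96 + 22.26% × (£7,693.00 − £4,100.00) = £570.96 + 22.26% × £3,593.00 = £1,370.76
Supplemental (18% flat on bonus): 18% × £12,200.00 = £2,196.00
Total regional income tax: £1,370.76 + £2,196.00 = £3,566.76

£3,566.76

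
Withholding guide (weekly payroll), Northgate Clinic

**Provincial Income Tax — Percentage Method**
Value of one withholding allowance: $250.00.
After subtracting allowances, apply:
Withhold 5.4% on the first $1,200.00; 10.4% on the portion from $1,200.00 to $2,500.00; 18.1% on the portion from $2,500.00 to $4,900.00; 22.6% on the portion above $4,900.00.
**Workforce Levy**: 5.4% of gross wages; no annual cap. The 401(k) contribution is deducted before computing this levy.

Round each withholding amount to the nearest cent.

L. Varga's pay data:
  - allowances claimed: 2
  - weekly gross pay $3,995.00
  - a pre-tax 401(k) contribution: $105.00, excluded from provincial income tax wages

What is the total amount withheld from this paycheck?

$571.15

Provincial Income Tax: taxable = $3,995.00 − $105.00 − 2×$250.00 = $3,390.00
  $200.00 + 18.1% × ($3,390.00 − $2,500.00) = $200.00 + 18.1% × $890.00 = $361.09
Workforce Levy: 5.4% × $3,890.00 = $210.06
Total: $361.09 + $210.06 = $571.15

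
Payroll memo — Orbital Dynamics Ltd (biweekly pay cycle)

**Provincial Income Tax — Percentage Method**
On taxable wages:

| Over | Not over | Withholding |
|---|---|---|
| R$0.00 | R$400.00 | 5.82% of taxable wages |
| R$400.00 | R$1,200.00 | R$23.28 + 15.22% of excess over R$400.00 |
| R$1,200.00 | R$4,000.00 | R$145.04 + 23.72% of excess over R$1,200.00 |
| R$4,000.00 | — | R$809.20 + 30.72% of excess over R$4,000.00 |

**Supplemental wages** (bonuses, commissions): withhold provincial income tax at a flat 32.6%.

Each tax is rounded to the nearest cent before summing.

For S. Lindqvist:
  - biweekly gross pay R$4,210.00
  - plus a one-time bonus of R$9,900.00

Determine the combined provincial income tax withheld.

R$4,101.11

Provincial Income Tax: taxable = R$4,210.00
  R$809.20 + 30.72% × (R$4,210.00 − R$4,000.00) = R$809.20 + 30.72% × R$210.00 = R$873.71
Supplemental (32.6% flat on bonus): 32.6% × R$9,900.00 = R$3,227.40
Total provincial income tax: R$873.71 + R$3,227.40 = R$4,101.11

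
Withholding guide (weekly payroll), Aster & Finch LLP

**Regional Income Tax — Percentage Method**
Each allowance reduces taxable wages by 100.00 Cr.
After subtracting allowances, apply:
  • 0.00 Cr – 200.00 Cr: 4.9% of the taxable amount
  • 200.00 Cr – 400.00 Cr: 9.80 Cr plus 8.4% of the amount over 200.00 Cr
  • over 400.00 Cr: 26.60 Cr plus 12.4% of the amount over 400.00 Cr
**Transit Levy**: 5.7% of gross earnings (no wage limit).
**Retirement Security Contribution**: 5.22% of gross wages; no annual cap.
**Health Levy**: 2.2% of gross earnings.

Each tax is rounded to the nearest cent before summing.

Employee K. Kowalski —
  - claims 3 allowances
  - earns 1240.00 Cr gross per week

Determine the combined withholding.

256.25 Cr

Regional Income Tax: taxable = 1240.00 Cr − 3×100.00 Cr = 940.00 Cr
  26.60 Cr + 12.4% × (940.00 Cr − 400.00 Cr) = 26.60 Cr + 12.4% × 540.00 Cr = 93.56 Cr
Transit Levy: 5.7% × 1240.00 Cr = 70.68 Cr
Retirement Security Contribution: 5.22% × 1240.00 Cr = 64.73 Cr
Health Levy: 2.2% × 1240.00 Cr = 27.28 Cr
Total: 93.56 Cr + 70.68 Cr + 64.73 Cr + 27.28 Cr = 256.25 Cr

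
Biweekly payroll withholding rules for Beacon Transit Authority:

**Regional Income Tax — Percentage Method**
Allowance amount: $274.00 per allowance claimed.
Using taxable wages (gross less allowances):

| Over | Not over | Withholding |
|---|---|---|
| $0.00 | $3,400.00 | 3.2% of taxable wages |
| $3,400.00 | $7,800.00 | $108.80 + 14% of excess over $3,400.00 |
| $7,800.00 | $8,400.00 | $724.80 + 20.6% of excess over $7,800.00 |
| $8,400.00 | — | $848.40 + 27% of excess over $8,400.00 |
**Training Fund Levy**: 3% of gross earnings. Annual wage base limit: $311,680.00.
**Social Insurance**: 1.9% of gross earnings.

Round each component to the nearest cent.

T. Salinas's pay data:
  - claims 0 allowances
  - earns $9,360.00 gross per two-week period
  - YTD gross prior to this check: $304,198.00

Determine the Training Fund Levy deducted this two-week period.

Training Fund Levy: cap $311,680.00 − YTD $304,198.00 = $7,482.00 subject; 3% × $7,482.00 = $224.46

$224.46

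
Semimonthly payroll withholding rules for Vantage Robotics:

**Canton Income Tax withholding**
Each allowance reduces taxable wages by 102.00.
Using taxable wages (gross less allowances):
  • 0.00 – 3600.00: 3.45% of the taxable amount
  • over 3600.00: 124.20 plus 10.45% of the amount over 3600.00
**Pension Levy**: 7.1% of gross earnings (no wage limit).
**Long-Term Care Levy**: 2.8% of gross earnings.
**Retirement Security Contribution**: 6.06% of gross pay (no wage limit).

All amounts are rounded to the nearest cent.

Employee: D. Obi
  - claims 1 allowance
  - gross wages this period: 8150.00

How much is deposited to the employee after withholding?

6260.24

Canton Income Tax: taxable = 8150.00 − 1×102.00 = 8048.00
  124.20 + 10.45% × (8048.00 − 3600.00) = 124.20 + 10.45% × 4448.00 = 589.02
Pension Levy: 7.1% × 8150.00 = 578.65
Long-Term Care Levy: 2.8% × 8150.00 = 228.20
Retirement Security Contribution: 6.06% × 8150.00 = 493.89
Total withheld: 589.02 + 578.65 + 228.20 + 493.89 = 1889.76
Net pay: 8150.00 − 1889.76 = 6260.24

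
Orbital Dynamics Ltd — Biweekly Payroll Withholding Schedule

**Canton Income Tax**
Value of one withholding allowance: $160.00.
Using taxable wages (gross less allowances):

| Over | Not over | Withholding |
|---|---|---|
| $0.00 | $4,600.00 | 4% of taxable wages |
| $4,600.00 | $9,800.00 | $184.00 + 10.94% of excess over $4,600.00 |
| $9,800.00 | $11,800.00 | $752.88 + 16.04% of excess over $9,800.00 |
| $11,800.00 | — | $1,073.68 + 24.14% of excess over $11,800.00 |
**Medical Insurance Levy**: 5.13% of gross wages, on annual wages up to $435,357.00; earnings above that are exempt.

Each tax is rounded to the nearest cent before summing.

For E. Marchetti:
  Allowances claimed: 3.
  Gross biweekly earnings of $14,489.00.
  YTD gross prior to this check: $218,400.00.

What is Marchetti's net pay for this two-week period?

Canton Income Tax: taxable = $14,489.00 − 3×$160.00 = $14,009.00
  $1,073.68 + 24.14% × ($14,009.00 − $11,800.00) = $1,073.68 + 24.14% × $2,209.00 = $1,606.93
Medical Insurance Levy: 5.13% × $14,489.00 = $743.29
Total withheld: $1,606.93 + $743.29 = $2,350.22
Net pay: $14,489.00 − $2,350.22 = $12,138.78

$12,138.78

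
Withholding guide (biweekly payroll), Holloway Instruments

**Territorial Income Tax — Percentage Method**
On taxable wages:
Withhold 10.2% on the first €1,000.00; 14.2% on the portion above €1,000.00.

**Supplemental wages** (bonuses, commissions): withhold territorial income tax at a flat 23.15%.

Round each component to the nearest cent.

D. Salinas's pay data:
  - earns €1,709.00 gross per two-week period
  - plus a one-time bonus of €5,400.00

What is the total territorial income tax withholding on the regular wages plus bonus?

€1,452.78

Territorial Income Tax: taxable = €1,709.00
  €102.00 + 14.2% × (€1,709.00 − €1,000.00) = €102.00 + 14.2% × €709.00 = €202.68
Supplemental (23.15% flat on bonus): 23.15% × €5,400.00 = €1,250.10
Total territorial income tax: €202.68 + €1,250.10 = €1,452.78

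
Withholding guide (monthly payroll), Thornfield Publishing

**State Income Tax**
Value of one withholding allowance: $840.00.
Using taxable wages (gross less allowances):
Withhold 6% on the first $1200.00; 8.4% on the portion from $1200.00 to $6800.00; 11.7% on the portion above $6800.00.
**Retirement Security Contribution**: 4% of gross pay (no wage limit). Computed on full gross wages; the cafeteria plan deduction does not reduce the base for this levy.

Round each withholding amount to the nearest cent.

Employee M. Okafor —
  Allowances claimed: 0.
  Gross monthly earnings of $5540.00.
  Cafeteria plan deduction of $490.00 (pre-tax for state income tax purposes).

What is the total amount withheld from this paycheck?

State Income Tax: taxable = $5540.00 − $490.00 = $5050.00
  $72.00 + 8.4% × ($5050.00 − $1200.00) = $72.00 + 8.4% × $3850.00 = $395.40
Retirement Security Contribution: 4% × $5540.00 = $221.60
Total: $395.40 + $221.60 = $617.00

$617.00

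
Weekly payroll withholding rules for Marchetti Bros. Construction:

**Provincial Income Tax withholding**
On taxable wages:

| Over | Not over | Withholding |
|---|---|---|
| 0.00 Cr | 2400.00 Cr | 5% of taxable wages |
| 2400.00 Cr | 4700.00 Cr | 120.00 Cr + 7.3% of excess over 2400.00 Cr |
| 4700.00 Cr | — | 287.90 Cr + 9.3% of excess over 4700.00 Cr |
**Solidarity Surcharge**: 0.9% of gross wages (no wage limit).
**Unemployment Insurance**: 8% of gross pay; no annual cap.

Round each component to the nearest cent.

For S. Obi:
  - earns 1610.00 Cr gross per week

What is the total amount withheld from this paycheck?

Provincial Income Tax: taxable = 1610.00 Cr
  5% × 1610.00 Cr = 80.50 Cr
Solidarity Surcharge: 0.9% × 1610.00 Cr = 14.49 Cr
Unemployment Insurance: 8% × 1610.00 Cr = 128.80 Cr
Total: 80.50 Cr + 14.49 Cr + 128.80 Cr = 223.79 Cr

223.79 Cr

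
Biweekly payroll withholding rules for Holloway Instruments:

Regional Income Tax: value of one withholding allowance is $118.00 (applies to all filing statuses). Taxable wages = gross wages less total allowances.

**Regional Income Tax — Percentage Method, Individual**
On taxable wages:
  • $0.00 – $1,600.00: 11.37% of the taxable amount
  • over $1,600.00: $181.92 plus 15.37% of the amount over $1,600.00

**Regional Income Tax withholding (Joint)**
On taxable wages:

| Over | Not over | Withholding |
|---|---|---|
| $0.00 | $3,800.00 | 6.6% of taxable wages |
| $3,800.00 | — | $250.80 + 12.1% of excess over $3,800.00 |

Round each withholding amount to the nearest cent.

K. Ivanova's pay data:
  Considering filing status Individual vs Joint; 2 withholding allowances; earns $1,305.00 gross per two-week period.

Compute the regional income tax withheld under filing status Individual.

$121.55

Regional Income Tax (Individual): taxable = $1,305.00 − 2×$118.00 = $1,069.00
  11.37% × $1,069.00 = $121.55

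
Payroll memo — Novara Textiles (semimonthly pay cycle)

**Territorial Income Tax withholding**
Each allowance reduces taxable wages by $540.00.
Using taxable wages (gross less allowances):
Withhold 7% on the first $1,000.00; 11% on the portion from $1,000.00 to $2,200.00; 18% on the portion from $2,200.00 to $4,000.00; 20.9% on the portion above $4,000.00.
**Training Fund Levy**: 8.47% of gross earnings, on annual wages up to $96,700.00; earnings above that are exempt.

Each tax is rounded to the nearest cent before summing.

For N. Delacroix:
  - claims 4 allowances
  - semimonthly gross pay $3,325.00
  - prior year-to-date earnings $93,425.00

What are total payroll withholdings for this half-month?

Territorial Income Tax: taxable = $3,325.00 − 4×$540.00 = $1,165.00
  $70.00 + 11% × ($1,165.00 − $1,000.00) = $70.00 + 11% × $165.00 = $88.15
Training Fund Levy: cap $96,700.00 − YTD $93,425.00 = $3,275.00 subject; 8.47% × $3,275.00 = $277.39
Total: $88.15 + $277.39 = $365.54

$365.54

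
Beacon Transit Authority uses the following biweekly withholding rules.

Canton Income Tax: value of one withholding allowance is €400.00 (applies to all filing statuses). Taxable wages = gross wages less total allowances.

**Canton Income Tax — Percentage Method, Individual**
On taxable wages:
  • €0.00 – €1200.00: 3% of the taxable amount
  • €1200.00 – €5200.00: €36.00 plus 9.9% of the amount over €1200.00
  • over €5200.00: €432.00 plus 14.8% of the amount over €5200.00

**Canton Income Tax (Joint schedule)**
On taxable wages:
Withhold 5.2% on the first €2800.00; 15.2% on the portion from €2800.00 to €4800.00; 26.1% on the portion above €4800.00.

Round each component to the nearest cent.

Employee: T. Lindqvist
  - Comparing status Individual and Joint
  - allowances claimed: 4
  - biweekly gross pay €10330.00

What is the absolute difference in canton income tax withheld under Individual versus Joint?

€520.89

Canton Income Tax (Individual): taxable = €10330.00 − 4×€400.00 = €8730.00
  €432.00 + 14.8% × (€8730.00 − €5200.00) = €432.00 + 14.8% × €3530.00 = €954.44
Canton Income Tax (Joint): taxable = €10330.00 − 4×€400.00 = €8730.00
  €449.60 + 26.1% × (€8730.00 − €4800.00) = €449.60 + 26.1% × €3930.00 = €1475.33
Difference: |€954.44 − €1475.33| = €520.89 (higher under Joint)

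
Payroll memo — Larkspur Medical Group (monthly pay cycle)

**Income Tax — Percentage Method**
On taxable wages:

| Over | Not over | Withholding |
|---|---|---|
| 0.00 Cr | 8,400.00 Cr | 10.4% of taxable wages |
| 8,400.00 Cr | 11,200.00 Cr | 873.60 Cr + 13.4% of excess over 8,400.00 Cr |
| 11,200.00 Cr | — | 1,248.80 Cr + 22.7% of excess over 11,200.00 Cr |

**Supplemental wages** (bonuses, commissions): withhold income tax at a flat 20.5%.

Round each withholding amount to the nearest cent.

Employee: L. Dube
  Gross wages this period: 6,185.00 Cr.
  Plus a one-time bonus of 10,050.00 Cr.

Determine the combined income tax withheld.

2,703.49 Cr

Income Tax: taxable = 6,185.00 Cr
  10.4% × 6,185.00 Cr = 643.24 Cr
Supplemental (20.5% flat on bonus): 20.5% × 10,050.00 Cr = 2,060.25 Cr
Total income tax: 643.24 Cr + 2,060.25 Cr = 2,703.49 Cr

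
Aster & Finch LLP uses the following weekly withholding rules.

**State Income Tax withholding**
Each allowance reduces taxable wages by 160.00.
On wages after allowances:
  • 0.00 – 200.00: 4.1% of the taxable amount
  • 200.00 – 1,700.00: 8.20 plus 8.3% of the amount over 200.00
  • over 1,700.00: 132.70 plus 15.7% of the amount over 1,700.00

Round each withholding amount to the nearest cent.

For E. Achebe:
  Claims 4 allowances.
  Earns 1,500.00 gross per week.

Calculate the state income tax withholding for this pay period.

62.98

State Income Tax: taxable = 1,500.00 − 4×160.00 = 860.00
  8.20 + 8.3% × (860.00 − 200.00) = 8.20 + 8.3% × 660.00 = 62.98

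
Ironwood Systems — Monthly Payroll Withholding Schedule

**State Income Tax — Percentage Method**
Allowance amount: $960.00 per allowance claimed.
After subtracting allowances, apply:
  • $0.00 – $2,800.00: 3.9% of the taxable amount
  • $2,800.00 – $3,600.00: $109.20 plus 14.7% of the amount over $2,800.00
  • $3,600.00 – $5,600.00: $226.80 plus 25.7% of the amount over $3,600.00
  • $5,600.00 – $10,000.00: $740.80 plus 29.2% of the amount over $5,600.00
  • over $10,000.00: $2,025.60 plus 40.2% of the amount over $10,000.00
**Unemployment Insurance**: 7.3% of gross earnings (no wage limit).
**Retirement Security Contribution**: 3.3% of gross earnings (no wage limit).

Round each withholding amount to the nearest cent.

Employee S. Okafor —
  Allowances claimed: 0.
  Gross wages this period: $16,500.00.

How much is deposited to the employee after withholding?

$10,112.40

State Income Tax: taxable = $16,500.00
  $2,025.60 + 40.2% × ($16,500.00 − $10,000.00) = $2,025.60 + 40.2% × $6,500.00 = $4,638.60
Unemployment Insurance: 7.3% × $16,500.00 = $1,204.50
Retirement Security Contribution: 3.3% × $16,500.00 = $544.50
Total withheld: $4,638.60 + $1,204.50 + $544.50 = $6,387.60
Net pay: $16,500.00 − $6,387.60 = $10,112.40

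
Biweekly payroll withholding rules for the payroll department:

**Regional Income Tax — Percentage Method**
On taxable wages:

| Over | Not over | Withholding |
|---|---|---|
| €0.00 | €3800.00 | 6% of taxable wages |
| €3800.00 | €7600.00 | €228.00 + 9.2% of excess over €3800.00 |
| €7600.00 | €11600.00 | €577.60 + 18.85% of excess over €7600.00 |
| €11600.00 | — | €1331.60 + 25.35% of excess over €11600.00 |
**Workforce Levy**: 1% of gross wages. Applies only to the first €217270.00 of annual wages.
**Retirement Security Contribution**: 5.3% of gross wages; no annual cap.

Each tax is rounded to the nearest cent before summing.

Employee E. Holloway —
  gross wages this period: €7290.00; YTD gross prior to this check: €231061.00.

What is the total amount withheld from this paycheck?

€935.45

Regional Income Tax: taxable = €7290.00
  €228.00 + 9.2% × (€7290.00 − €3800.00) = €228.00 + 9.2% × €3490.00 = €549.08
Workforce Levy: YTD €231061.00 ≥ cap €217270.00 → €0.00
Retirement Security Contribution: 5.3% × €7290.00 = €386.37
Total: €549.08 + €0.00 + €386.37 = €935.45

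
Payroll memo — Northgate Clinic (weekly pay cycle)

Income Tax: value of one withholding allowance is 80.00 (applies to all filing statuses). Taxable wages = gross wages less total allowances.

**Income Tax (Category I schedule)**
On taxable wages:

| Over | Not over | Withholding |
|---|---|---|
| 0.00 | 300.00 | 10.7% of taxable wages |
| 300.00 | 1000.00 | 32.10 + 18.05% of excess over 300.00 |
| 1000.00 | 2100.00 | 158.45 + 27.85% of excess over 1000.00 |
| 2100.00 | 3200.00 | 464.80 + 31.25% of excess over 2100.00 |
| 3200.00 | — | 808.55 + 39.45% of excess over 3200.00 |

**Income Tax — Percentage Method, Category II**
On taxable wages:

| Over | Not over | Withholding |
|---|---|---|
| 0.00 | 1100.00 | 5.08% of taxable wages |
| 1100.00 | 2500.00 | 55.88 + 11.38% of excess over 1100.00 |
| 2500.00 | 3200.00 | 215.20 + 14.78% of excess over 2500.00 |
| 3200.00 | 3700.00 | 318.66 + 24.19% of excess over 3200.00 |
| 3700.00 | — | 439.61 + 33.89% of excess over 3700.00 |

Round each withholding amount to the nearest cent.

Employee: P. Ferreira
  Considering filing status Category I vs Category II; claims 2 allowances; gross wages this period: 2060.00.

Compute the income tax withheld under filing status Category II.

Income Tax (Category II): taxable = 2060.00 − 2×80.00 = 1900.00
  55.88 + 11.38% × (1900.00 − 1100.00) = 55.88 + 11.38% × 800.00 = 146.92

146.92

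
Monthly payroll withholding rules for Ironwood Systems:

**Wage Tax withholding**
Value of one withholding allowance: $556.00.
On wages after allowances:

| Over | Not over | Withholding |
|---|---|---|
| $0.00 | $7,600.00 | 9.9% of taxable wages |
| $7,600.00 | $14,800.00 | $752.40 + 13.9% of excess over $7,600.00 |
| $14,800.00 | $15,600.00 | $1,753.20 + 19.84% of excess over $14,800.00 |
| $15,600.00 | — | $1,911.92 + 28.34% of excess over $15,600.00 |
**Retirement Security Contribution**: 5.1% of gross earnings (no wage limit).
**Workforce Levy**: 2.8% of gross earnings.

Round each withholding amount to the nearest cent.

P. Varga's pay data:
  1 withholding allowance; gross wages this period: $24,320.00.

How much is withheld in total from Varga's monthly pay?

Wage Tax: taxable = $24,320.00 − 1×$556.00 = $23,764.00
  $1,911.92 + 28.34% × ($23,764.00 − $15,600.00) = $1,911.92 + 28.34% × $8,164.00 = $4,225.60
Retirement Security Contribution: 5.1% × $24,320.00 = $1,240.32
Workforce Levy: 2.8% × $24,320.00 = $680.96
Total: $4,225.60 + $1,240.32 + $680.96 = $6,146.88

$6,146.88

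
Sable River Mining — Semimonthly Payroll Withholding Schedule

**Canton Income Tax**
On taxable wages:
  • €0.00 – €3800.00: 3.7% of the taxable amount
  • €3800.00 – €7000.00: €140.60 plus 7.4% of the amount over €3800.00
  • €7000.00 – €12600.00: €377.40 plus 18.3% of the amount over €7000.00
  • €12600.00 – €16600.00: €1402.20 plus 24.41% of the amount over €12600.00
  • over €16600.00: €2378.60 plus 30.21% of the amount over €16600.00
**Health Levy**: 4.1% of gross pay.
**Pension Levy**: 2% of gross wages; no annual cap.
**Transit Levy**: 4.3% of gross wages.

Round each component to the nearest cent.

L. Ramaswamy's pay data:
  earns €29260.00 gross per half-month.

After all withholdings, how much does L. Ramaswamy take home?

Canton Income Tax: taxable = €29260.00
  €2378.60 + 30.21% × (€29260.00 − €16600.00) = €2378.60 + 30.21% × €12660.00 = €6203.19
Health Levy: 4.1% × €29260.00 = €1199.66
Pension Levy: 2% × €29260.00 = €585.20
Transit Levy: 4.3% × €29260.00 = €1258.18
Total withheld: €6203.19 + €1199.66 + €585.20 + €1258.18 = €9246.23
Net pay: €29260.00 − €9246.23 = €20013.77

€20013.77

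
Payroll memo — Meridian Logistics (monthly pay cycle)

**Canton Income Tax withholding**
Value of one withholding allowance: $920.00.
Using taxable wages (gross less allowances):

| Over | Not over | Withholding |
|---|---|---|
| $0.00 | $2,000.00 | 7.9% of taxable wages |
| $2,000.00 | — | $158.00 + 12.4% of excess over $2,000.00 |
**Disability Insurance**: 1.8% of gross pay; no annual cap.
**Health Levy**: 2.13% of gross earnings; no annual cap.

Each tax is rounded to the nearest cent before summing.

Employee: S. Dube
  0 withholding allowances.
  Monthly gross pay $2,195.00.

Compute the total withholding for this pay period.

$268.44

Canton Income Tax: taxable = $2,195.00
  $158.00 + 12.4% × ($2,195.00 − $2,000.00) = $158.00 + 12.4% × $195.00 = $182.18
Disability Insurance: 1.8% × $2,195.00 = $39.51
Health Levy: 2.13% × $2,195.00 = $46.75
Total: $182.18 + $39.51 + $46.75 = $268.44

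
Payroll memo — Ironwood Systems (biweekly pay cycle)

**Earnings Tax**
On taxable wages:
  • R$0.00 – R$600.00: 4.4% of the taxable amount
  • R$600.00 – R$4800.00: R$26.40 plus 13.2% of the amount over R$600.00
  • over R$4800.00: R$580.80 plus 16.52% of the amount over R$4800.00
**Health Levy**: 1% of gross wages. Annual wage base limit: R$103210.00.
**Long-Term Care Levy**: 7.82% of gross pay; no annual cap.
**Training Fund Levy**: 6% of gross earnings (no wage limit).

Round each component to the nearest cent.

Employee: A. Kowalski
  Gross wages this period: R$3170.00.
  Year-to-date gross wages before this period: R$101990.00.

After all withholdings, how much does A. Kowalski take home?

R$2354.07

Earnings Tax: taxable = R$3170.00
  R$26.40 + 13.2% × (R$3170.00 − R$600.00) = R$26.40 + 13.2% × R$2570.00 = R$365.64
Health Levy: cap R$103210.00 − YTD R$101990.00 = R$1220.00 subject; 1% × R$1220.00 = R$12.20
Long-Term Care Levy: 7.82% × R$3170.00 = R$247.89
Training Fund Levy: 6% × R$3170.00 = R$190.20
Total withheld: R$365.64 + R$12.20 + R$247.89 + R$190.20 = R$815.93
Net pay: R$3170.00 − R$815.93 = R$2354.07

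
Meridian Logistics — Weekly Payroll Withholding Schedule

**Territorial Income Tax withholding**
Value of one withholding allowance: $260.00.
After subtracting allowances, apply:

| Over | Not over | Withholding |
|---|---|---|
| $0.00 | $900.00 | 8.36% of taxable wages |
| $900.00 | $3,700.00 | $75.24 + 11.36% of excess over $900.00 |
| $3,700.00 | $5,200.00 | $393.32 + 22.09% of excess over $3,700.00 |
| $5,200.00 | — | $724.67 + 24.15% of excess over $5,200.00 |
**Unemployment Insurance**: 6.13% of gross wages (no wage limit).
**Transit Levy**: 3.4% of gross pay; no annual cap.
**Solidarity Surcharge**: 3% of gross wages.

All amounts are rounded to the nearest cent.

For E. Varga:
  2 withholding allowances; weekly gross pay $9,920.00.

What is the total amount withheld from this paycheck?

Territorial Income Tax: taxable = $9,920.00 − 2×$260.00 = $9,400.00
  $724.67 + 24.15% × ($9,400.00 − $5,200.00) = $724.67 + 24.15% × $4,200.00 = $1,738.97
Unemployment Insurance: 6.13% × $9,920.00 = $608.10
Transit Levy: 3.4% × $9,920.00 = $337.28
Solidarity Surcharge: 3% × $9,920.00 = $297.60
Total: $1,738.97 + $608.10 + $337.28 + $297.60 = $2,981.95

$2,981.95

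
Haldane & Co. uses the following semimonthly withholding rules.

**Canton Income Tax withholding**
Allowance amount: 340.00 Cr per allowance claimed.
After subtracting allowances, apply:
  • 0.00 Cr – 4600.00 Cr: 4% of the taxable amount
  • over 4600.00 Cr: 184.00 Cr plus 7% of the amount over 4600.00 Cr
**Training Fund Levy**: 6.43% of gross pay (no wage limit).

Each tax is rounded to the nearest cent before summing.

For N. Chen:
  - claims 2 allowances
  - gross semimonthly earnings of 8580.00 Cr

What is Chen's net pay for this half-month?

7613.31 Cr

Canton Income Tax: taxable = 8580.00 Cr − 2×340.00 Cr = 7900.00 Cr
  184.00 Cr + 7% × (7900.00 Cr − 4600.00 Cr) = 184.00 Cr + 7% × 3300.00 Cr = 415.00 Cr
Training Fund Levy: 6.43% × 8580.00 Cr = 551.69 Cr
Total withheld: 415.00 Cr + 551.69 Cr = 966.69 Cr
Net pay: 8580.00 Cr − 966.69 Cr = 7613.31 Cr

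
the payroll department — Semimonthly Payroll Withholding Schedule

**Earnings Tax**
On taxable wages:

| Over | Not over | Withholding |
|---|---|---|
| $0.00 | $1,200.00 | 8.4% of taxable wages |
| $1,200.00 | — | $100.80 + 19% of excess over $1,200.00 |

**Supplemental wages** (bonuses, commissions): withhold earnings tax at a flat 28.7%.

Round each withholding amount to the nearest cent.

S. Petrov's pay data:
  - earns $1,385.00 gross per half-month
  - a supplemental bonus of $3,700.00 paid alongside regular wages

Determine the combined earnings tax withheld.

Earnings Tax: taxable = $1,385.00
  $100.80 + 19% × ($1,385.00 − $1,200.00) = $100.80 + 19% × $185.00 = $135.95
Supplemental (28.7% flat on bonus): 28.7% × $3,700.00 = $1,061.90
Total earnings tax: $135.95 + $1,061.90 = $1,197.85

$1,197.85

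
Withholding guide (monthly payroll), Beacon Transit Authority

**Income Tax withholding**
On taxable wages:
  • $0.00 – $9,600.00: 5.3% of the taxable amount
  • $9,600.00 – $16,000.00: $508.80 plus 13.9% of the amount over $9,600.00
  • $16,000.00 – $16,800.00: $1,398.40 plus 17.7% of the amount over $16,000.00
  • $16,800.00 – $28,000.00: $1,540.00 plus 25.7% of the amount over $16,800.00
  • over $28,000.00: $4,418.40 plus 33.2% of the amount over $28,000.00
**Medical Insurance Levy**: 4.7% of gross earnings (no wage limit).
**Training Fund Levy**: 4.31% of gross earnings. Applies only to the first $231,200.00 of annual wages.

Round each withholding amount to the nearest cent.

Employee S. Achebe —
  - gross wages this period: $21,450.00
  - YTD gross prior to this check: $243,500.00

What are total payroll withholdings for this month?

$3,743.20

Income Tax: taxable = $21,450.00
  $1,540.00 + 25.7% × ($21,450.00 − $16,800.00) = $1,540.00 + 25.7% × $4,650.00 = $2,735.05
Medical Insurance Levy: 4.7% × $21,450.00 = $1,008.15
Training Fund Levy: YTD $243,500.00 ≥ cap $231,200.00 → $0.00
Total: $2,735.05 + $1,008.15 + $0.00 = $3,743.20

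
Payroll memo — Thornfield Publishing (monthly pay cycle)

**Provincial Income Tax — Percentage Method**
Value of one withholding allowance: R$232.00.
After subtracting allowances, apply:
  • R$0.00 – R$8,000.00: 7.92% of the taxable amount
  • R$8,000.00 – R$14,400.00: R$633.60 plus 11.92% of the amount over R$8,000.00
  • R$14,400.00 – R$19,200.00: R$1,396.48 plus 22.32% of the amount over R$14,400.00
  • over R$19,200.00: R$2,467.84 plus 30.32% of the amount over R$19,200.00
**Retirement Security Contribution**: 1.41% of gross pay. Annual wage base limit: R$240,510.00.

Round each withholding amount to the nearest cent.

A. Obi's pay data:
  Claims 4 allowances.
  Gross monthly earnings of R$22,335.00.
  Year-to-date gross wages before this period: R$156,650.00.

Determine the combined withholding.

R$3,451.92

Provincial Income Tax: taxable = R$22,335.00 − 4×R$232.00 = R$21,407.00
  R$2,467.84 + 30.32% × (R$21,407.00 − R$19,200.00) = R$2,467.84 + 30.32% × R$2,207.00 = R$3,137.00
Retirement Security Contribution: 1.41% × R$22,335.00 = R$314.92
Total: R$3,137.00 + R$314.92 = R$3,451.92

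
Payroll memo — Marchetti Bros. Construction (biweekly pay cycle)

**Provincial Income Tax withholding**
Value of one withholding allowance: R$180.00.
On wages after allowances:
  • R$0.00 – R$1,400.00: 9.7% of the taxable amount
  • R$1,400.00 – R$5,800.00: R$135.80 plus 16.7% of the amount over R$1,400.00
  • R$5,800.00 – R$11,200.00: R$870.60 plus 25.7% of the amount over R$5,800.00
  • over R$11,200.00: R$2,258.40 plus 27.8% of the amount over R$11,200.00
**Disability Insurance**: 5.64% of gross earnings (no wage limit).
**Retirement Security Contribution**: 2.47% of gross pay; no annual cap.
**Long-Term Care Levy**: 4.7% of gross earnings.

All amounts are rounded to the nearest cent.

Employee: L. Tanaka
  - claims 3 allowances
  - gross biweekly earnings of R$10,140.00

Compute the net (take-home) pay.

R$6,993.86

Provincial Income Tax: taxable = R$10,140.00 − 3×R$180.00 = R$9,600.00
  R$870.60 + 25.7% × (R$9,600.00 − R$5,800.00) = R$870.60 + 25.7% × R$3,800.00 = R$1,847.20
Disability Insurance: 5.64% × R$10,140.00 = R$571.90
Retirement Security Contribution: 2.47% × R$10,140.00 = R$250.46
Long-Term Care Levy: 4.7% × R$10,140.00 = R$476.58
Total withheld: R$1,847.20 + R$571.90 + R$250.46 + R$476.58 = R$3,146.14
Net pay: R$10,140.00 − R$3,146.14 = R$6,993.86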